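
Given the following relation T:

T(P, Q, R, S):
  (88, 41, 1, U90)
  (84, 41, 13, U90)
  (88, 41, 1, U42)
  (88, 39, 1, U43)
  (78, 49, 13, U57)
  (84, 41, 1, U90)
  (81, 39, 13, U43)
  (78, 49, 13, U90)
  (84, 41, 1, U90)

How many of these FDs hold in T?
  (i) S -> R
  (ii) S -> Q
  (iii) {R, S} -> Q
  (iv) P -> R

(i) S -> R: S=U90: 5 rows → R takes values {1, 13} — violation; S=U43: 2 rows → R takes values {1, 13} — violation — fails.
(ii) S -> Q: S=U90: 5 rows → Q takes values {41, 49} — violation — fails.
(iii) {R, S} -> Q: (R=13, S=U90): 2 rows → Q takes values {41, 49} — violation — fails.
(iv) P -> R: P=84: 3 rows → R takes values {13, 1} — violation — fails.
None of the 4 dependencies hold.

0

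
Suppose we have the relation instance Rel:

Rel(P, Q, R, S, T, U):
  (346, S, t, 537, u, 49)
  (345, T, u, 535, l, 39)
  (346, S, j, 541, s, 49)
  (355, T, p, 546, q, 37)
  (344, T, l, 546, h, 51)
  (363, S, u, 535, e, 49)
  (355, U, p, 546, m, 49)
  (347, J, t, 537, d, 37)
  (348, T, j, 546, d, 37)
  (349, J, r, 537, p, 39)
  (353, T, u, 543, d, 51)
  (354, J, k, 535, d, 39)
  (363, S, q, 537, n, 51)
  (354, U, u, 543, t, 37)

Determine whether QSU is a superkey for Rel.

Two distinct rows share (Q=T, S=546, U=37), so QSU does not determine every attribute — not a superkey.

No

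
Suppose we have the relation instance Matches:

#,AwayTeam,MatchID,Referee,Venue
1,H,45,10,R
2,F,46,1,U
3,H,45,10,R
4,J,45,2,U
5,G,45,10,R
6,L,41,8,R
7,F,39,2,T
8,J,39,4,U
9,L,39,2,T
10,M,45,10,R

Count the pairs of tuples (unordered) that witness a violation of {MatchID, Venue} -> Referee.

(MatchID=45, Venue=R): all 4 rows agree on Referee — 0 pairs.
(MatchID=39, Venue=T): all 2 rows agree on Referee — 0 pairs.

0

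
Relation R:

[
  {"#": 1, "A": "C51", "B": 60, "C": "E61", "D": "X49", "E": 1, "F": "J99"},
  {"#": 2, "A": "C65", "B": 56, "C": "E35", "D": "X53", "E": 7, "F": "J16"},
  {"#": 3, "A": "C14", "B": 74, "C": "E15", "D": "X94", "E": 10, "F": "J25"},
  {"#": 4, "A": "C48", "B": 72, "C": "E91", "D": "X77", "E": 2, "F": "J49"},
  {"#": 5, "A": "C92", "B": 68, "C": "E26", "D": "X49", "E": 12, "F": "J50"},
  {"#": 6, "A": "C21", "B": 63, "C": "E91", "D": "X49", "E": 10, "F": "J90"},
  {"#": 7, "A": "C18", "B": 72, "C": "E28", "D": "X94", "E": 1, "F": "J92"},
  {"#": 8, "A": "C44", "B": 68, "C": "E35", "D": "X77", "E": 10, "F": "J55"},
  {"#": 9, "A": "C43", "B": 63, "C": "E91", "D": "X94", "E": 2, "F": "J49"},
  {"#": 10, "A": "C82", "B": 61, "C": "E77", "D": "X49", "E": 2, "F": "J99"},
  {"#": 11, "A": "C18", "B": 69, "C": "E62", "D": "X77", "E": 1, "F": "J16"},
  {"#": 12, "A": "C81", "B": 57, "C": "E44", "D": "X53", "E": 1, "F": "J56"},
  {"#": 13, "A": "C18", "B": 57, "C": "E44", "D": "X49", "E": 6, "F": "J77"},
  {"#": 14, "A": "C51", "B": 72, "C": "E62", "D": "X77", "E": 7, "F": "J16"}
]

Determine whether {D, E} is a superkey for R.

All 14 rows have distinct {D, E} values, so {D, E} → (all attributes) holds and {D, E} is a superkey.

Yes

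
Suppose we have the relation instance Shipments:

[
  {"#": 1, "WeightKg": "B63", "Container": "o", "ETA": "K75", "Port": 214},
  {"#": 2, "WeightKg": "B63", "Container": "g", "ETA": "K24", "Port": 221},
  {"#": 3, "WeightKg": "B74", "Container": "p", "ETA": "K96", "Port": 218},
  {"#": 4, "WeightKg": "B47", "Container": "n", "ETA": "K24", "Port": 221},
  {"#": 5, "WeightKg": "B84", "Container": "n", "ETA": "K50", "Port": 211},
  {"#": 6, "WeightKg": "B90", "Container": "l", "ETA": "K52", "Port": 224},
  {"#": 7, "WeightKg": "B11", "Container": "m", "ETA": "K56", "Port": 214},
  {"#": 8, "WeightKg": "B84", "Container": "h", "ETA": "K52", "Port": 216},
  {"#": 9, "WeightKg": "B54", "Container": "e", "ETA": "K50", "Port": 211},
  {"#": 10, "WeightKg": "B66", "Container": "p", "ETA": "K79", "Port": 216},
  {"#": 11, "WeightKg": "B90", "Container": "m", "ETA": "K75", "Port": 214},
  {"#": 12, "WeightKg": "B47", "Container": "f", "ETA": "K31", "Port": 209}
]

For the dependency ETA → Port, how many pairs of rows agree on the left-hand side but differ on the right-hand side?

1

ETA=K75: all 2 rows agree on Port — 0 pairs.
ETA=K24: all 2 rows agree on Port — 0 pairs.
ETA=K50: all 2 rows agree on Port — 0 pairs.
ETA=K52: violating pairs (6,8) — 1 pair.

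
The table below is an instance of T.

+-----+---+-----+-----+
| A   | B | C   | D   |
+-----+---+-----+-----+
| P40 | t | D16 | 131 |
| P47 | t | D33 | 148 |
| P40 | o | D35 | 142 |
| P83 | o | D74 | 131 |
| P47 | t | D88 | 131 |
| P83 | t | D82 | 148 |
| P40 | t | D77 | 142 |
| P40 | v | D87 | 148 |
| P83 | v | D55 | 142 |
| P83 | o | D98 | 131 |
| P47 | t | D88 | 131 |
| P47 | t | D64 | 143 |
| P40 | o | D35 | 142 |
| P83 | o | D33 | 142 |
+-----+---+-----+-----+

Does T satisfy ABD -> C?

(A=P40, B=t, D=131): 1 row → C = D16 ✓
(A=P47, B=t, D=148): 1 row → C = D33 ✓
(A=P40, B=o, D=142): 2 rows → C = D35, D35 ✓
(A=P83, B=o, D=131): 2 rows → C takes values {D74, D98} — violation
(A=P47, B=t, D=131): 2 rows → C = D88, D88 ✓
(A=P83, B=t, D=148): 1 row → C = D82 ✓
(A=P40, B=t, D=142): 1 row → C = D77 ✓
(A=P40, B=v, D=148): 1 row → C = D87 ✓
(A=P83, B=v, D=142): 1 row → C = D55 ✓
(A=P47, B=t, D=143): 1 row → C = D64 ✓
(A=P83, B=o, D=142): 1 row → C = D33 ✓
Two rows agree on ABD but differ on C, so ABD -> C does not hold.

No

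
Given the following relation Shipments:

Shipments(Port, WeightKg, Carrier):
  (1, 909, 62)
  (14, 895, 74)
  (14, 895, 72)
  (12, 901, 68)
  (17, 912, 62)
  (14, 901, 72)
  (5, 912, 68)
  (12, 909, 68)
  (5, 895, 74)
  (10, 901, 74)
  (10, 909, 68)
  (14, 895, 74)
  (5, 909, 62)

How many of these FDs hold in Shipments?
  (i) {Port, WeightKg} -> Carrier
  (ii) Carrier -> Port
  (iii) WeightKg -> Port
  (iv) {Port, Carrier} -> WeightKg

0

(i) {Port, WeightKg} -> Carrier: (Port=14, WeightKg=895): 3 rows → Carrier takes values {74, 72} — violation — fails.
(ii) Carrier -> Port: Carrier=62: 3 rows → Port takes values {1, 17, 5} — violation; Carrier=74: 4 rows → Port takes values {14, 5, 10} — violation; Carrier=68: 4 rows → Port takes values {12, 5, 10} — violation — fails.
(iii) WeightKg -> Port: WeightKg=909: 4 rows → Port takes values {1, 12, 10, 5} — violation; WeightKg=895: 4 rows → Port takes values {14, 5} — violation; WeightKg=901: 3 rows → Port takes values {12, 14, 10} — violation; WeightKg=912: 2 rows → Port takes values {17, 5} — violation — fails.
(iv) {Port, Carrier} -> WeightKg: (Port=14, Carrier=72): 2 rows → WeightKg takes values {895, 901} — violation; (Port=12, Carrier=68): 2 rows → WeightKg takes values {901, 909} — violation — fails.
None of the 4 dependencies hold.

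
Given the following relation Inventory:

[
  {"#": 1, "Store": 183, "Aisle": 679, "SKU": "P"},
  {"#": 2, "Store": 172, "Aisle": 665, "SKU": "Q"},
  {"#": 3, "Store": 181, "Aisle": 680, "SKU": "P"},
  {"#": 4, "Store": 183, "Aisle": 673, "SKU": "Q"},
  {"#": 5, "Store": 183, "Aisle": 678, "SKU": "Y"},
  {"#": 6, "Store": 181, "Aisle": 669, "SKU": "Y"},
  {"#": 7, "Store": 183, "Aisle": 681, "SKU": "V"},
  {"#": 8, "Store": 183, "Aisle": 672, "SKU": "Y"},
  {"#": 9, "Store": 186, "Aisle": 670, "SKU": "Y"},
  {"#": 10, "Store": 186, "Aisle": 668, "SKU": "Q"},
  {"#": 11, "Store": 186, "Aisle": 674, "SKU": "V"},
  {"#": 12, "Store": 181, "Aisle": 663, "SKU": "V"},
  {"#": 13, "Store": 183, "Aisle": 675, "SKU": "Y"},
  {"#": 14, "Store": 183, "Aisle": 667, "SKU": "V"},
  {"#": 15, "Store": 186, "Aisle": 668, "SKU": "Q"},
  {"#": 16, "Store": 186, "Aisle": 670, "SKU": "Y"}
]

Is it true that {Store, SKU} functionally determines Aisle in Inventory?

No

(Store=183, SKU=P): row 1 → Aisle = 679 ✓
(Store=172, SKU=Q): row 2 → Aisle = 665 ✓
(Store=181, SKU=P): row 3 → Aisle = 680 ✓
(Store=183, SKU=Q): row 4 → Aisle = 673 ✓
(Store=183, SKU=Y): rows 5, 8, 13 → Aisle takes values {678, 672, 675} — violation
(Store=181, SKU=Y): row 6 → Aisle = 669 ✓
(Store=183, SKU=V): rows 7, 14 → Aisle takes values {681, 667} — violation
(Store=186, SKU=Y): rows 9, 16 → Aisle = 670, 670 ✓
(Store=186, SKU=Q): rows 10, 15 → Aisle = 668, 668 ✓
(Store=186, SKU=V): row 11 → Aisle = 674 ✓
(Store=181, SKU=V): row 12 → Aisle = 663 ✓
Two rows agree on {Store, SKU} but differ on Aisle, so {Store, SKU} → Aisle does not hold.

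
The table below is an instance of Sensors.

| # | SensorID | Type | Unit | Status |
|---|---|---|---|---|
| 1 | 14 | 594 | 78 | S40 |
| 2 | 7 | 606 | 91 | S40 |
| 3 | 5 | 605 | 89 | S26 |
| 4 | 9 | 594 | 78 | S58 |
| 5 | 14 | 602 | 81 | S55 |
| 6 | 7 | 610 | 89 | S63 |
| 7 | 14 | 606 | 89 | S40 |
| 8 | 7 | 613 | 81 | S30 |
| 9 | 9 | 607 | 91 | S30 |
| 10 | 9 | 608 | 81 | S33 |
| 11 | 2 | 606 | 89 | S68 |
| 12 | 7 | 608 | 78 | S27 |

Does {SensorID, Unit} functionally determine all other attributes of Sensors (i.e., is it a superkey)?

Yes

All 12 rows have distinct {SensorID, Unit} values, so {SensorID, Unit} → (all attributes) holds and {SensorID, Unit} is a superkey.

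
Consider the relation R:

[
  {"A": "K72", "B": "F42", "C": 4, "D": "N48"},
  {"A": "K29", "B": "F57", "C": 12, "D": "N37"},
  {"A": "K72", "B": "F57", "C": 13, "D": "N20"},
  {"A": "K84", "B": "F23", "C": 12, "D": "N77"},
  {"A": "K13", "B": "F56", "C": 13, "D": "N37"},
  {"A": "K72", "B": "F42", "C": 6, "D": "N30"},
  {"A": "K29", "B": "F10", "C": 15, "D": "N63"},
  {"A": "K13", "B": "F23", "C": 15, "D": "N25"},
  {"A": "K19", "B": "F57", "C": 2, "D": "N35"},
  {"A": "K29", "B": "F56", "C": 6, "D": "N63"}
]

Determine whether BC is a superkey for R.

Yes

All 10 rows have distinct BC values, so BC → (all attributes) holds and BC is a superkey.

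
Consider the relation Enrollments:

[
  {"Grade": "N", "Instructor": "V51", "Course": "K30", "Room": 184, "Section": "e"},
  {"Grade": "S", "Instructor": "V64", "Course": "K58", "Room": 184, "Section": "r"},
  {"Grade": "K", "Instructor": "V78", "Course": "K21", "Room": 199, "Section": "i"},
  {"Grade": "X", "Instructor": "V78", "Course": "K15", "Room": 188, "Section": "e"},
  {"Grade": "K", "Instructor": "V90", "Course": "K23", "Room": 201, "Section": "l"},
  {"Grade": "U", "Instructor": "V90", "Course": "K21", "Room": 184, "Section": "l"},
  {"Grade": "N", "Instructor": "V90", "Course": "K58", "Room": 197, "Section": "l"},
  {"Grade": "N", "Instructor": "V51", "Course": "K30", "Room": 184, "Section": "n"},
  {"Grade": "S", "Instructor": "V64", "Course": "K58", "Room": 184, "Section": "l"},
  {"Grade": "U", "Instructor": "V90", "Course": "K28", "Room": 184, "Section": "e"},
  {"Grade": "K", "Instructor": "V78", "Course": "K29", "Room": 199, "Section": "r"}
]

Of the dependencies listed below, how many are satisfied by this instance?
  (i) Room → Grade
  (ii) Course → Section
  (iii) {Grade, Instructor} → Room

(i) Room → Grade: Room=184: 6 rows → Grade takes values {N, S, U} — violation — fails.
(ii) Course → Section: Course=K30: 2 rows → Section takes values {e, n} — violation; Course=K58: 3 rows → Section takes values {r, l} — violation; Course=K21: 2 rows → Section takes values {i, l} — violation — fails.
(iii) {Grade, Instructor} → Room: every LHS value maps to a single RHS value — holds.
1 of the 3 dependencies holds.

1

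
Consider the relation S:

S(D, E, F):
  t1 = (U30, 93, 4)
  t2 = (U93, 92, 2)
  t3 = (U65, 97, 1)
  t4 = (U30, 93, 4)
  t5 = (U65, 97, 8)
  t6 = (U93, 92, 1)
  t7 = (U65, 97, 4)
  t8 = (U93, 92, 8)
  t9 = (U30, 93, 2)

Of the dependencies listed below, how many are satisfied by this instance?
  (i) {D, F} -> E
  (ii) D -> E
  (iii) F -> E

(i) {D, F} -> E: every LHS value maps to a single RHS value — holds.
(ii) D -> E: every LHS value maps to a single RHS value — holds.
(iii) F -> E: F=4: rows 1, 4, 7 → E takes values {93, 97} — violation; F=2: rows 2, 9 → E takes values {92, 93} — violation; F=1: rows 3, 6 → E takes values {97, 92} — violation; F=8: rows 5, 8 → E takes values {97, 92} — violation — fails.
2 of the 3 dependencies hold.

2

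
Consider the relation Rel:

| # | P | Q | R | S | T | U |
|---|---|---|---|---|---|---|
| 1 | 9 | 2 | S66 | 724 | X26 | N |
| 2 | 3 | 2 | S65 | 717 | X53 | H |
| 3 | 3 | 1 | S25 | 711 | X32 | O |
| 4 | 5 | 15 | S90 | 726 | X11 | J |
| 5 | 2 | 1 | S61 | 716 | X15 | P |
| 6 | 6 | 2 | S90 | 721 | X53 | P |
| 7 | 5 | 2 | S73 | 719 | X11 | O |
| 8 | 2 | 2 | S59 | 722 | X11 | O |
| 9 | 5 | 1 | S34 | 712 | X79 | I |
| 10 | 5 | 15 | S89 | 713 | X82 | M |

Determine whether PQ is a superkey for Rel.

No

Rows 4 and 10 have the same PQ value (P=5, Q=15) but are distinct tuples, so PQ does not determine every attribute — not a superkey.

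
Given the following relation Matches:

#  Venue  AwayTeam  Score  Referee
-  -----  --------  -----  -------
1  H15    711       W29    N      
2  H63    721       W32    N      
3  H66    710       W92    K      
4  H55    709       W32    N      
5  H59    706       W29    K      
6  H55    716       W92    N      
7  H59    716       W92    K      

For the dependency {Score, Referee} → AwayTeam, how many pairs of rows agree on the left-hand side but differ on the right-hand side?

(Score=W32, Referee=N): violating pairs (2,4) — 1 pair.
(Score=W92, Referee=K): violating pairs (3,7) — 1 pair.

2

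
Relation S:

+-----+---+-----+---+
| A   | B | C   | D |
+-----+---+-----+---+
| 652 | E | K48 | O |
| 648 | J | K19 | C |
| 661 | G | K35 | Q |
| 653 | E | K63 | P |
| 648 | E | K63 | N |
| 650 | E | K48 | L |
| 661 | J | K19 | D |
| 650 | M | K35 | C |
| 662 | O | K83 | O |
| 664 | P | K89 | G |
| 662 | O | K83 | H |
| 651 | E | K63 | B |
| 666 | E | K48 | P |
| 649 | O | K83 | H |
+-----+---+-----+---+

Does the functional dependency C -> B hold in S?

No

C=K48: 3 rows → B = E, E, E ✓
C=K19: 2 rows → B = J, J ✓
C=K35: 2 rows → B takes values {G, M} — violation
C=K63: 3 rows → B = E, E, E ✓
C=K83: 3 rows → B = O, O, O ✓
C=K89: 1 row → B = P ✓
Two rows agree on C but differ on B, so C -> B does not hold.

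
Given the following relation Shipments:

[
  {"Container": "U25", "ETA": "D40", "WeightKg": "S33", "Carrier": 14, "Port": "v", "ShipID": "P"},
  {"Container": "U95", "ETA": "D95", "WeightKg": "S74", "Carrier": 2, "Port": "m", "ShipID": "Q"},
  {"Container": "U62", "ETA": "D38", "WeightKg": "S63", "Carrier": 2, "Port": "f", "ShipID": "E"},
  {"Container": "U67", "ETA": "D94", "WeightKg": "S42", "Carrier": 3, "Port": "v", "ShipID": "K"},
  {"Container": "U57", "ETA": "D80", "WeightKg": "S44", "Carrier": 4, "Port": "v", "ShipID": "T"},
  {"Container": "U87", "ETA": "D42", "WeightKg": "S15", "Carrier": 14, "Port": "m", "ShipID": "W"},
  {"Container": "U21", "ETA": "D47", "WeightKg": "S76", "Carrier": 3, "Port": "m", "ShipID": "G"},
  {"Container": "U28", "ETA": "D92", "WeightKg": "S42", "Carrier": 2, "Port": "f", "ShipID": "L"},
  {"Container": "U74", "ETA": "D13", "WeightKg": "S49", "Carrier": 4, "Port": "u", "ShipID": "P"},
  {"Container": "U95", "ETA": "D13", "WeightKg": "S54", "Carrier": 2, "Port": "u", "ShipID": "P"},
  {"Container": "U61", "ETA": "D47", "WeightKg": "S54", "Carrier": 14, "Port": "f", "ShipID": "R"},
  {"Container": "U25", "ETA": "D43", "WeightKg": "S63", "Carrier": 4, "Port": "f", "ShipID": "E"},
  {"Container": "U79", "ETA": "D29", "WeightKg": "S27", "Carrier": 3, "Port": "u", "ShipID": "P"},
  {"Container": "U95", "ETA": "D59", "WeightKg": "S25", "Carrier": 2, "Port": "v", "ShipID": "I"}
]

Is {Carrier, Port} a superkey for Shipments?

No

Two distinct rows share (Carrier=2, Port=f), so {Carrier, Port} does not determine every attribute — not a superkey.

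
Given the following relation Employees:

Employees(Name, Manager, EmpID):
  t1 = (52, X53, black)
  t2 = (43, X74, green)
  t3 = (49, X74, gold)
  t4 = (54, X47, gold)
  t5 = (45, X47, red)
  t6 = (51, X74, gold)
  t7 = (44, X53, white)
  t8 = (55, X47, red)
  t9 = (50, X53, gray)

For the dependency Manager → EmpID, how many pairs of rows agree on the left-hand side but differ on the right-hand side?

7

Manager=X53: violating pairs (1,7), (1,9), (7,9) — 3 pairs.
Manager=X74: violating pairs (2,3), (2,6) — 2 pairs.
Manager=X47: violating pairs (4,5), (4,8) — 2 pairs.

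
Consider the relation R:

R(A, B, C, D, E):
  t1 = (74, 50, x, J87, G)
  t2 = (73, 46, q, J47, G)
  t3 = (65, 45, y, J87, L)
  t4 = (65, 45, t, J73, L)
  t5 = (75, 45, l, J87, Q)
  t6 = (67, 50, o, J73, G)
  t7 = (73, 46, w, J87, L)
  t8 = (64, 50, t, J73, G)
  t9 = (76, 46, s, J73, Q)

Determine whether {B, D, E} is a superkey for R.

No

Rows 6 and 8 have the same {B, D, E} value (B=50, D=J73, E=G) but are distinct tuples, so {B, D, E} does not determine every attribute — not a superkey.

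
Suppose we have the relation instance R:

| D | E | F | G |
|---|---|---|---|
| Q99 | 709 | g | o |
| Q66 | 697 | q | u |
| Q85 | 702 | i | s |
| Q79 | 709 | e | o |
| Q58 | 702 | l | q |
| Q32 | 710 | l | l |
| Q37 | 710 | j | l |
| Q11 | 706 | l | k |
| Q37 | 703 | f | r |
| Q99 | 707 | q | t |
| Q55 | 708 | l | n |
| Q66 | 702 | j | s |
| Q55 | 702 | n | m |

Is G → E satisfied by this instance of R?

Yes

G=o: 2 rows → E = 709, 709 ✓
G=u: 1 row → E = 697 ✓
G=s: 2 rows → E = 702, 702 ✓
G=q: 1 row → E = 702 ✓
G=l: 2 rows → E = 710, 710 ✓
G=k: 1 row → E = 706 ✓
G=r: 1 row → E = 703 ✓
G=t: 1 row → E = 707 ✓
G=n: 1 row → E = 708 ✓
G=m: 1 row → E = 702 ✓
Every G value is associated with a single E value, so G → E holds.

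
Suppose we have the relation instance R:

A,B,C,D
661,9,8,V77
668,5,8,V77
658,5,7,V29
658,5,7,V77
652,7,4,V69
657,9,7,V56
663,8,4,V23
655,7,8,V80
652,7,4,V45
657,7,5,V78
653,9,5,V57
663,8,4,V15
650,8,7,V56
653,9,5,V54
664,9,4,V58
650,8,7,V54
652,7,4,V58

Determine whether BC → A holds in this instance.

Yes

(B=9, C=8): 1 row → A = 661 ✓
(B=5, C=8): 1 row → A = 668 ✓
(B=5, C=7): 2 rows → A = 658, 658 ✓
(B=7, C=4): 3 rows → A = 652, 652, 652 ✓
(B=9, C=7): 1 row → A = 657 ✓
(B=8, C=4): 2 rows → A = 663, 663 ✓
(B=7, C=8): 1 row → A = 655 ✓
(B=7, C=5): 1 row → A = 657 ✓
(B=9, C=5): 2 rows → A = 653, 653 ✓
(B=8, C=7): 2 rows → A = 650, 650 ✓
(B=9, C=4): 1 row → A = 664 ✓
Every BC value is associated with a single A value, so BC → A holds.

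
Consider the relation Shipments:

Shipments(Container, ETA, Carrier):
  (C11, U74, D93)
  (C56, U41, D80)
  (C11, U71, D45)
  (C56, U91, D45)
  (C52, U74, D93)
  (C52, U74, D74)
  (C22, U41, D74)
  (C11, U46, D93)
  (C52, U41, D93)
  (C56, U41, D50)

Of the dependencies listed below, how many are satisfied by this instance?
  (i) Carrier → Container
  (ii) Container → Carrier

(i) Carrier → Container: Carrier=D93: 4 rows → Container takes values {C11, C52} — violation; Carrier=D45: 2 rows → Container takes values {C11, C56} — violation; Carrier=D74: 2 rows → Container takes values {C52, C22} — violation — fails.
(ii) Container → Carrier: Container=C11: 3 rows → Carrier takes values {D93, D45} — violation; Container=C56: 3 rows → Carrier takes values {D80, D45, D50} — violation; Container=C52: 3 rows → Carrier takes values {D93, D74} — violation — fails.
None of the 2 dependencies hold.

0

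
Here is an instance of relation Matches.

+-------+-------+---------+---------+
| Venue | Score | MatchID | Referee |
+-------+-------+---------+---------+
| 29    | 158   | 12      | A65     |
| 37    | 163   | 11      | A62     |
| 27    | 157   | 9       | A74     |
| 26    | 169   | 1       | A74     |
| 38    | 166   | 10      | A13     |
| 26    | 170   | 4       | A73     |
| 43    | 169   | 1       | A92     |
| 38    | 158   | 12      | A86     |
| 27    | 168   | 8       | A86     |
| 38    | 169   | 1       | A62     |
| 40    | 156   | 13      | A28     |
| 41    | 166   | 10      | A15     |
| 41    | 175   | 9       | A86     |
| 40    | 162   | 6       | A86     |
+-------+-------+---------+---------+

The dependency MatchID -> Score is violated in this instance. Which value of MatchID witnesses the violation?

MatchID=12: 2 rows → Score = 158, 158 ✓
MatchID=11: 1 row → Score = 163 ✓
MatchID=9: 2 rows → Score takes values {157, 175} — violation
MatchID=1: 3 rows → Score = 169, 169, 169 ✓
MatchID=10: 2 rows → Score = 166, 166 ✓
MatchID=4: 1 row → Score = 170 ✓
MatchID=8: 1 row → Score = 168 ✓
MatchID=13: 1 row → Score = 156 ✓
MatchID=6: 1 row → Score = 162 ✓
The only MatchID value with inconsistent Score is MatchID=9.

9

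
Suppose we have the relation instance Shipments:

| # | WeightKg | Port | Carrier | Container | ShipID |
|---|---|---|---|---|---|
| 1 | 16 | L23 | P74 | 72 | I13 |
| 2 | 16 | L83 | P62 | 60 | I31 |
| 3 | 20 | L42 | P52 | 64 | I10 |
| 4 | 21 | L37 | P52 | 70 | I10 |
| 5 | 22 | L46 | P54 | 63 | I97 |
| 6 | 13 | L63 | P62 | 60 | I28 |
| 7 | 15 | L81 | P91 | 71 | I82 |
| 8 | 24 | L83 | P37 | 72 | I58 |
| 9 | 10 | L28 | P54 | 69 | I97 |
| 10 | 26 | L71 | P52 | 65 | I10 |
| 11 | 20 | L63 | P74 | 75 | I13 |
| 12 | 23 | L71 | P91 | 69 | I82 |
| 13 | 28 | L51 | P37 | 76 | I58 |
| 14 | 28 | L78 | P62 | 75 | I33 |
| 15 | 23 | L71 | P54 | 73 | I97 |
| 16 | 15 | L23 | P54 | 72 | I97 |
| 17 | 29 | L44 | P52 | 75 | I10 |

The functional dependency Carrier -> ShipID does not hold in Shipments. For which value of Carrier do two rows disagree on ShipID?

Carrier=P74: rows 1, 11 → ShipID = I13, I13 ✓
Carrier=P62: rows 2, 6, 14 → ShipID takes values {I31, I28, I33} — violation
Carrier=P52: rows 3, 4, 10, 17 → ShipID = I10, I10, I10, I10 ✓
Carrier=P54: rows 5, 9, 15, 16 → ShipID = I97, I97, I97, I97 ✓
Carrier=P91: rows 7, 12 → ShipID = I82, I82 ✓
Carrier=P37: rows 8, 13 → ShipID = I58, I58 ✓
The only Carrier value with inconsistent ShipID is Carrier=P62.

P62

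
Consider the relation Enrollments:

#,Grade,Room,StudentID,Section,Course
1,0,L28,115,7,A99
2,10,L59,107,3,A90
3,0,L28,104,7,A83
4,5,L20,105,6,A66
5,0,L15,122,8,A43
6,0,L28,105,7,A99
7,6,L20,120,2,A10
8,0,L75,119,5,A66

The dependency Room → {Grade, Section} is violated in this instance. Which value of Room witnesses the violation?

Room=L28: rows 1, 3, 6 → {Grade,Section} = (0, 7), (0, 7), (0, 7) ✓
Room=L59: row 2 → {Grade,Section} = (10, 3) ✓
Room=L20: rows 4, 7 → {Grade,Section} takes values {(5, 6), (6, 2)} — violation
Room=L15: row 5 → {Grade,Section} = (0, 8) ✓
Room=L75: row 8 → {Grade,Section} = (0, 5) ✓
The only Room value with inconsistent RHS is Room=L20.

L20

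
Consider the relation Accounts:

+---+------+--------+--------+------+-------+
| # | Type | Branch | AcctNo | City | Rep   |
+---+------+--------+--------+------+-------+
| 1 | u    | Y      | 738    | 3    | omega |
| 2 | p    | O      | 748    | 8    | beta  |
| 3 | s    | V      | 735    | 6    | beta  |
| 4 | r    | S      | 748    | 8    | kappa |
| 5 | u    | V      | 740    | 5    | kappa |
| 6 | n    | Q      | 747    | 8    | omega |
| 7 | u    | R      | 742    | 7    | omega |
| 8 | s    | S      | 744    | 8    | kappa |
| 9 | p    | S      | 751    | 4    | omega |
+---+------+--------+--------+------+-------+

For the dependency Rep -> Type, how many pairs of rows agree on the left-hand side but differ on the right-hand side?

9

Rep=omega: violating pairs (1,6), (1,9), (6,7), (6,9), (7,9) — 5 pairs.
Rep=beta: violating pairs (2,3) — 1 pair.
Rep=kappa: violating pairs (4,5), (4,8), (5,8) — 3 pairs.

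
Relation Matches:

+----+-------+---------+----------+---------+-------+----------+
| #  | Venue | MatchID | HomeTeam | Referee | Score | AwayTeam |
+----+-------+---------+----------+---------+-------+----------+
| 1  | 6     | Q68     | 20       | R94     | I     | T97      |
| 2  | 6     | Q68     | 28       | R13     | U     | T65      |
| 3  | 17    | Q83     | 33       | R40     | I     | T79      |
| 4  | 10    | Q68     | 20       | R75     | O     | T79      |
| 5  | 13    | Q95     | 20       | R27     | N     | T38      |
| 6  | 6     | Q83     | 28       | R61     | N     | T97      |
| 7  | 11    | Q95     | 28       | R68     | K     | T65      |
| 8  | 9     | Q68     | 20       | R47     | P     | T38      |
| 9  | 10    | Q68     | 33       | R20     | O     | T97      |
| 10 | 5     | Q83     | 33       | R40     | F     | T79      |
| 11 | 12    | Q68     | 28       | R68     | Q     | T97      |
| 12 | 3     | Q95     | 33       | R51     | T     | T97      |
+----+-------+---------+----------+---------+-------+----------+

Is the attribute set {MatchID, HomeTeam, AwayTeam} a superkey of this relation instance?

Rows 3 and 10 have the same {MatchID, HomeTeam, AwayTeam} value (MatchID=Q83, HomeTeam=33, AwayTeam=T79) but are distinct tuples, so {MatchID, HomeTeam, AwayTeam} does not determine every attribute — not a superkey.

No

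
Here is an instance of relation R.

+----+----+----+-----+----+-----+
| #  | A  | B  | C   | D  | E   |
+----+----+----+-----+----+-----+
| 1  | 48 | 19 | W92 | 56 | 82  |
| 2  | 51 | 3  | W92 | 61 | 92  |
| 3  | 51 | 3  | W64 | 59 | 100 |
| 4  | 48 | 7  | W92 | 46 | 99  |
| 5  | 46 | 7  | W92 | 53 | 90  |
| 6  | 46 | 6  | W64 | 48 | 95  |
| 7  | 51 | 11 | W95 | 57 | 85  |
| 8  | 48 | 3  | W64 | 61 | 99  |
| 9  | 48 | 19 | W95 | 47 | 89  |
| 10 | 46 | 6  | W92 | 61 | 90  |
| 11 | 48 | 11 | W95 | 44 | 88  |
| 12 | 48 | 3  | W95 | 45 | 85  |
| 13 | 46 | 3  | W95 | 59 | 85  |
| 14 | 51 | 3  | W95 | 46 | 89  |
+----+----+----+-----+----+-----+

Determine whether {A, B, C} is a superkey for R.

Yes

All 14 rows have distinct {A, B, C} values, so {A, B, C} → (all attributes) holds and {A, B, C} is a superkey.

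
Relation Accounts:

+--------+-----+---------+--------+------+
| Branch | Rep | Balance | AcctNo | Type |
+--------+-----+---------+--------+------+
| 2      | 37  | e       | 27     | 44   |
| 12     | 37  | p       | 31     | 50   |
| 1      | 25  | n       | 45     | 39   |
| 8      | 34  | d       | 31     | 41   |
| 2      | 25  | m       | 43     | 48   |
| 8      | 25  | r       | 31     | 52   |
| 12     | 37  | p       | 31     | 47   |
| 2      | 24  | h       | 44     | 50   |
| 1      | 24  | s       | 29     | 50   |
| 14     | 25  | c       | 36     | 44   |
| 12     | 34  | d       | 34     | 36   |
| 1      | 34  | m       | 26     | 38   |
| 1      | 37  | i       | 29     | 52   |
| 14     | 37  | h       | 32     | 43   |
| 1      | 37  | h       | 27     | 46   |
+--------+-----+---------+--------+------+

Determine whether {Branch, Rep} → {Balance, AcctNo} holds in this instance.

No

(Branch=2, Rep=37): 1 row → {Balance,AcctNo} = (e, 27) ✓
(Branch=12, Rep=37): 2 rows → {Balance,AcctNo} = (p, 31), (p, 31) ✓
(Branch=1, Rep=25): 1 row → {Balance,AcctNo} = (n, 45) ✓
(Branch=8, Rep=34): 1 row → {Balance,AcctNo} = (d, 31) ✓
(Branch=2, Rep=25): 1 row → {Balance,AcctNo} = (m, 43) ✓
(Branch=8, Rep=25): 1 row → {Balance,AcctNo} = (r, 31) ✓
(Branch=2, Rep=24): 1 row → {Balance,AcctNo} = (h, 44) ✓
(Branch=1, Rep=24): 1 row → {Balance,AcctNo} = (s, 29) ✓
(Branch=14, Rep=25): 1 row → {Balance,AcctNo} = (c, 36) ✓
(Branch=12, Rep=34): 1 row → {Balance,AcctNo} = (d, 34) ✓
(Branch=1, Rep=34): 1 row → {Balance,AcctNo} = (m, 26) ✓
(Branch=1, Rep=37): 2 rows → {Balance,AcctNo} takes values {(i, 29), (h, 27)} — violation
(Branch=14, Rep=37): 1 row → {Balance,AcctNo} = (h, 32) ✓
Two rows agree on {Branch, Rep} but differ on {Balance, AcctNo}, so {Branch, Rep} → {Balance, AcctNo} does not hold.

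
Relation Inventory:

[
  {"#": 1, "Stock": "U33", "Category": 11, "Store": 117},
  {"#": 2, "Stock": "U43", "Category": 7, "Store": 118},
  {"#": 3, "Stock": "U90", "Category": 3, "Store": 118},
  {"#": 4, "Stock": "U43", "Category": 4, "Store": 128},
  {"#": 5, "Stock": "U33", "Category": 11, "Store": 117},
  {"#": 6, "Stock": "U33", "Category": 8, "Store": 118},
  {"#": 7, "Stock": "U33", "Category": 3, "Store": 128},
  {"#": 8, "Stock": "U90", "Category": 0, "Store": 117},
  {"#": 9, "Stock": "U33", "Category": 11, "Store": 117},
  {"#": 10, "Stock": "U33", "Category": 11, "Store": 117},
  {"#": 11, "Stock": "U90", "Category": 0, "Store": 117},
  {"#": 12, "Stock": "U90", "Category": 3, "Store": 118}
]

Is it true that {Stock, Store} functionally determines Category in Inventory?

Yes

(Stock=U33, Store=117): rows 1, 5, 9, 10 → Category = 11, 11, 11, 11 ✓
(Stock=U43, Store=118): row 2 → Category = 7 ✓
(Stock=U90, Store=118): rows 3, 12 → Category = 3, 3 ✓
(Stock=U43, Store=128): row 4 → Category = 4 ✓
(Stock=U33, Store=118): row 6 → Category = 8 ✓
(Stock=U33, Store=128): row 7 → Category = 3 ✓
(Stock=U90, Store=117): rows 8, 11 → Category = 0, 0 ✓
Every {Stock, Store} value is associated with a single Category value, so {Stock, Store} → Category holds.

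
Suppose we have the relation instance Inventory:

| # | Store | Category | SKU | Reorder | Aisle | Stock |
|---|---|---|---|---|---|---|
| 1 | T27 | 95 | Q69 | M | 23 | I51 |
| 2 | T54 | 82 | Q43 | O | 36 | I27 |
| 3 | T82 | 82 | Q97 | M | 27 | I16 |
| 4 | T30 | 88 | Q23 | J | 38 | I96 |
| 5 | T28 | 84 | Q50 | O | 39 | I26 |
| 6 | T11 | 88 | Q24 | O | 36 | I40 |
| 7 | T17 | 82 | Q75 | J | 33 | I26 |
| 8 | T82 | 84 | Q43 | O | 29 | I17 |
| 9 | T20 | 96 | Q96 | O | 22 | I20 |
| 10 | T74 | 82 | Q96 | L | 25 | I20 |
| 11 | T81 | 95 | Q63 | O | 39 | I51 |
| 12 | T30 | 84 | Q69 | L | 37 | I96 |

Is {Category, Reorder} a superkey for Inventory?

Rows 5 and 8 have the same {Category, Reorder} value (Category=84, Reorder=O) but are distinct tuples, so {Category, Reorder} does not determine every attribute — not a superkey.

No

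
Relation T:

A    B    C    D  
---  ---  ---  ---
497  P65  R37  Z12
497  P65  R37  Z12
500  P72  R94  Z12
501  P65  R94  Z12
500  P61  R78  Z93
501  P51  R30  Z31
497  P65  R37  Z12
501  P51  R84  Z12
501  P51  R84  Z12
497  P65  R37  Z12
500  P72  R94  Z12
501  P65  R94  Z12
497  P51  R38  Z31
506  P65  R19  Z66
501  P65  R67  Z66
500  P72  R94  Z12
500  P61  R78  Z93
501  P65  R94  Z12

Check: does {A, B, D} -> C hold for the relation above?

Yes

(A=497, B=P65, D=Z12): 4 rows → C = R37, R37, R37, R37 ✓
(A=500, B=P72, D=Z12): 3 rows → C = R94, R94, R94 ✓
(A=501, B=P65, D=Z12): 3 rows → C = R94, R94, R94 ✓
(A=500, B=P61, D=Z93): 2 rows → C = R78, R78 ✓
(A=501, B=P51, D=Z31): 1 row → C = R30 ✓
(A=501, B=P51, D=Z12): 2 rows → C = R84, R84 ✓
(A=497, B=P51, D=Z31): 1 row → C = R38 ✓
(A=506, B=P65, D=Z66): 1 row → C = R19 ✓
(A=501, B=P65, D=Z66): 1 row → C = R67 ✓
Every {A, B, D} value is associated with a single C value, so {A, B, D} -> C holds.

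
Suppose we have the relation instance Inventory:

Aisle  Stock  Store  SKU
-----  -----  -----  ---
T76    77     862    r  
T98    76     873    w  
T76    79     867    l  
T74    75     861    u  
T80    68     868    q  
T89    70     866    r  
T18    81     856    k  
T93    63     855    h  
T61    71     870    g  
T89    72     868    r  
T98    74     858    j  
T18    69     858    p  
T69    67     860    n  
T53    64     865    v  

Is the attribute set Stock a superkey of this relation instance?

Yes

All 14 rows have distinct Stock values, so Stock → (all attributes) holds and Stock is a superkey.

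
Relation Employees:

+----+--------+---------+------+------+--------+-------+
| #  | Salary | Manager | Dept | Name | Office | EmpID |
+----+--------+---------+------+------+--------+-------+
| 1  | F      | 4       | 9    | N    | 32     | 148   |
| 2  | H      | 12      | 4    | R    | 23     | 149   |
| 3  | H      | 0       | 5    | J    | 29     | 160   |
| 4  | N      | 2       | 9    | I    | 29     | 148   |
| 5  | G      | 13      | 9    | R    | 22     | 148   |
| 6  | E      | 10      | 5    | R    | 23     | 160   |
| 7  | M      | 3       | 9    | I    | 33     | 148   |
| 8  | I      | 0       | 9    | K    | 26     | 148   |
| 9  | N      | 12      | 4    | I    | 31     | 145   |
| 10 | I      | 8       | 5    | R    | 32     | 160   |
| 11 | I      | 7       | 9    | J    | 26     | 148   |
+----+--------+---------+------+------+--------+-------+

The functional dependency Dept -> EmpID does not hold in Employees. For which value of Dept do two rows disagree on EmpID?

4

Dept=9: rows 1, 4, 5, 7, 8, 11 → EmpID = 148, 148, 148, 148, 148, 148 ✓
Dept=4: rows 2, 9 → EmpID takes values {149, 145} — violation
Dept=5: rows 3, 6, 10 → EmpID = 160, 160, 160 ✓
The only Dept value with inconsistent EmpID is Dept=4.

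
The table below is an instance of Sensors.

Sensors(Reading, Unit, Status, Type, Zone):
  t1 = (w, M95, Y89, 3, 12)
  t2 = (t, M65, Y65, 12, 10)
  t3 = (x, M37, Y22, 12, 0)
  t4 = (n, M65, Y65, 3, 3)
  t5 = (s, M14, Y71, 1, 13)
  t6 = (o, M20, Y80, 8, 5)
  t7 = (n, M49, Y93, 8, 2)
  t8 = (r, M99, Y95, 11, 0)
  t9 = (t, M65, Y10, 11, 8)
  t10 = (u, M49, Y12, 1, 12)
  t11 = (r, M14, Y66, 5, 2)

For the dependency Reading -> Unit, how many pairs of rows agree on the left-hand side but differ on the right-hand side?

Reading=t: all 2 rows agree on Unit — 0 pairs.
Reading=n: violating pairs (4,7) — 1 pair.
Reading=r: violating pairs (8,11) — 1 pair.

2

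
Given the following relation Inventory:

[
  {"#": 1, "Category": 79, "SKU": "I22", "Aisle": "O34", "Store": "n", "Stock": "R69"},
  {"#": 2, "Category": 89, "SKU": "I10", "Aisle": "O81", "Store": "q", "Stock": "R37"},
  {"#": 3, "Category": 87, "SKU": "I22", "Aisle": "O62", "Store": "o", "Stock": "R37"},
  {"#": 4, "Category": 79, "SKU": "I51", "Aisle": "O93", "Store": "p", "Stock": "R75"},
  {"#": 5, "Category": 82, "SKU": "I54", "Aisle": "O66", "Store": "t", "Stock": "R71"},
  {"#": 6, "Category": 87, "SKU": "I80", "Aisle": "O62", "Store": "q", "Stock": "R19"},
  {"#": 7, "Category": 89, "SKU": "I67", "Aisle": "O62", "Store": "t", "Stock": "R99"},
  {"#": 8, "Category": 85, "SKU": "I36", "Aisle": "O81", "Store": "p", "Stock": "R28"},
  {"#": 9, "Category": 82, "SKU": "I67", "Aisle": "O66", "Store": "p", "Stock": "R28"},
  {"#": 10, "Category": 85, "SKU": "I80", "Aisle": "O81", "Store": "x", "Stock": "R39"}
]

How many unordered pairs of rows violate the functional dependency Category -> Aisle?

2

Category=79: violating pairs (1,4) — 1 pair.
Category=89: violating pairs (2,7) — 1 pair.
Category=87: all 2 rows agree on Aisle — 0 pairs.
Category=82: all 2 rows agree on Aisle — 0 pairs.
Category=85: all 2 rows agree on Aisle — 0 pairs.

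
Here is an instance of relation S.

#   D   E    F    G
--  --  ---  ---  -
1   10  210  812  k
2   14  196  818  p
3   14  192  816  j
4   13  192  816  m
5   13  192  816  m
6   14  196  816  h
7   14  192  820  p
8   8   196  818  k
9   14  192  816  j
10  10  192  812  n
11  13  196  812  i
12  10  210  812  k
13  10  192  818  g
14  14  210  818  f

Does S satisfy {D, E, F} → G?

Yes

(D=10, E=210, F=812): rows 1, 12 → G = k, k ✓
(D=14, E=196, F=818): row 2 → G = p ✓
(D=14, E=192, F=816): rows 3, 9 → G = j, j ✓
(D=13, E=192, F=816): rows 4, 5 → G = m, m ✓
(D=14, E=196, F=816): row 6 → G = h ✓
(D=14, E=192, F=820): row 7 → G = p ✓
(D=8, E=196, F=818): row 8 → G = k ✓
(D=10, E=192, F=812): row 10 → G = n ✓
(D=13, E=196, F=812): row 11 → G = i ✓
(D=10, E=192, F=818): row 13 → G = g ✓
(D=14, E=210, F=818): row 14 → G = f ✓
Every {D, E, F} value is associated with a single G value, so {D, E, F} → G holds.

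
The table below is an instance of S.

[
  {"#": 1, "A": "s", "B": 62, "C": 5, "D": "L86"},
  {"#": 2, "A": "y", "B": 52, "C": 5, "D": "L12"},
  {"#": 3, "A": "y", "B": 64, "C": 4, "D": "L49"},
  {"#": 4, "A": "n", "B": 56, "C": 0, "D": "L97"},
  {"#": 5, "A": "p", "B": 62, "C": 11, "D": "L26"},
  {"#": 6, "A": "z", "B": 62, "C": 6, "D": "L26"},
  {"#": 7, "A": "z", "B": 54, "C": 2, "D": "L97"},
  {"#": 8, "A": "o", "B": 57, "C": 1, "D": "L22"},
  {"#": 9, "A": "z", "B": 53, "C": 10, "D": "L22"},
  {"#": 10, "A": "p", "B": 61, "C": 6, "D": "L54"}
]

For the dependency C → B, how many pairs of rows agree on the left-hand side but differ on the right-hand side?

C=5: violating pairs (1,2) — 1 pair.
C=6: violating pairs (6,10) — 1 pair.

2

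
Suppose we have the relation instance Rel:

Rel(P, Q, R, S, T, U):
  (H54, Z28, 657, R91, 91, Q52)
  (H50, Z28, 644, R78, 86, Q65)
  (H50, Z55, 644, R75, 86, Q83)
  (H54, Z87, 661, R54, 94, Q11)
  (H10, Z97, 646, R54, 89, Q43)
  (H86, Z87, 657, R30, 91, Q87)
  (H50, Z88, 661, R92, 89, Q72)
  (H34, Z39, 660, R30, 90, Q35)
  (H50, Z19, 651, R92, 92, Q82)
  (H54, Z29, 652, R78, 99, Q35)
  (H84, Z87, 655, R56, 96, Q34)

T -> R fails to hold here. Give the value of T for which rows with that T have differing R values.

89

T=91: 2 rows → R = 657, 657 ✓
T=86: 2 rows → R = 644, 644 ✓
T=94: 1 row → R = 661 ✓
T=89: 2 rows → R takes values {646, 661} — violation
T=90: 1 row → R = 660 ✓
T=92: 1 row → R = 651 ✓
T=99: 1 row → R = 652 ✓
T=96: 1 row → R = 655 ✓
The only T value with inconsistent R is T=89.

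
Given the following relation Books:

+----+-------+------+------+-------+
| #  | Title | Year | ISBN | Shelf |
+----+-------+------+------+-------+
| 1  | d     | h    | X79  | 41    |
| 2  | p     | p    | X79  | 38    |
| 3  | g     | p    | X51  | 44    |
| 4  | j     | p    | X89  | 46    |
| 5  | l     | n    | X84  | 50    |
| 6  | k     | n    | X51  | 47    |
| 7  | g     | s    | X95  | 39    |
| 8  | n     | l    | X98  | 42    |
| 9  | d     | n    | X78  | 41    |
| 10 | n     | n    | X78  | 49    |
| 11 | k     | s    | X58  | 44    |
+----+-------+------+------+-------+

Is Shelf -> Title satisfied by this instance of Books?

Shelf=41: rows 1, 9 → Title = d, d ✓
Shelf=38: row 2 → Title = p ✓
Shelf=44: rows 3, 11 → Title takes values {g, k} — violation
Shelf=46: row 4 → Title = j ✓
Shelf=50: row 5 → Title = l ✓
Shelf=47: row 6 → Title = k ✓
Shelf=39: row 7 → Title = g ✓
Shelf=42: row 8 → Title = n ✓
Shelf=49: row 10 → Title = n ✓
Two rows agree on Shelf but differ on Title, so Shelf -> Title does not hold.

No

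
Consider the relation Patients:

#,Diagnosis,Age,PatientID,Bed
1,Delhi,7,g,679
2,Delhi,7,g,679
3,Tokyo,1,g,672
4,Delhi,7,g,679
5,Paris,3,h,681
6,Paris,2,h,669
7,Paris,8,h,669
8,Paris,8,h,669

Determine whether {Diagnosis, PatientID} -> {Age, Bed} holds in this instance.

(Diagnosis=Delhi, PatientID=g): rows 1, 2, 4 → {Age,Bed} = (7, 679), (7, 679), (7, 679) ✓
(Diagnosis=Tokyo, PatientID=g): row 3 → {Age,Bed} = (1, 672) ✓
(Diagnosis=Paris, PatientID=h): rows 5, 6, 7, 8 → {Age,Bed} takes values {(3, 681), (2, 669), (8, 669)} — violation
Two rows agree on {Diagnosis, PatientID} but differ on {Age, Bed}, so {Diagnosis, PatientID} -> {Age, Bed} does not hold.

No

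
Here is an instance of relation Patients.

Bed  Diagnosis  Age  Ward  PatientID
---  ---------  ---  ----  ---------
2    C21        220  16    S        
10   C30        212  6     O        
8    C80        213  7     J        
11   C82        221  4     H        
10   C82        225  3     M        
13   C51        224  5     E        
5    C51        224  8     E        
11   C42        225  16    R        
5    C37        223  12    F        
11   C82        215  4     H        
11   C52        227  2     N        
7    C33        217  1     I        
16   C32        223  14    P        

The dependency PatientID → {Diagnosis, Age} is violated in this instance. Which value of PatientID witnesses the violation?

PatientID=S: 1 row → {Diagnosis,Age} = (C21, 220) ✓
PatientID=O: 1 row → {Diagnosis,Age} = (C30, 212) ✓
PatientID=J: 1 row → {Diagnosis,Age} = (C80, 213) ✓
PatientID=H: 2 rows → {Diagnosis,Age} takes values {(C82, 221), (C82, 215)} — violation
PatientID=M: 1 row → {Diagnosis,Age} = (C82, 225) ✓
PatientID=E: 2 rows → {Diagnosis,Age} = (C51, 224), (C51, 224) ✓
PatientID=R: 1 row → {Diagnosis,Age} = (C42, 225) ✓
PatientID=F: 1 row → {Diagnosis,Age} = (C37, 223) ✓
PatientID=N: 1 row → {Diagnosis,Age} = (C52, 227) ✓
PatientID=I: 1 row → {Diagnosis,Age} = (C33, 217) ✓
PatientID=P: 1 row → {Diagnosis,Age} = (C32, 223) ✓
The only PatientID value with inconsistent RHS is PatientID=H.

H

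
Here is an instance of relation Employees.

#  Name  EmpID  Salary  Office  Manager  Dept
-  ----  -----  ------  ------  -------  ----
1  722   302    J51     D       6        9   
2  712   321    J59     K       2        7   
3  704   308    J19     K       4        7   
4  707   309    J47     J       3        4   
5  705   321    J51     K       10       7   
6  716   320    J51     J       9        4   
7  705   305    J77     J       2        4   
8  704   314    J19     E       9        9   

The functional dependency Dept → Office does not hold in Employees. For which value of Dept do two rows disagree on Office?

9

Dept=9: rows 1, 8 → Office takes values {D, E} — violation
Dept=7: rows 2, 3, 5 → Office = K, K, K ✓
Dept=4: rows 4, 6, 7 → Office = J, J, J ✓
The only Dept value with inconsistent Office is Dept=9.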